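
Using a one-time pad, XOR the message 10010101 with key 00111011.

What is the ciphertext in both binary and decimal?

Step 1: Write out the XOR operation bit by bit:
  Message: 10010101
  Key:     00111011
  XOR:     10101110
Step 2: Convert to decimal: 10101110 = 174.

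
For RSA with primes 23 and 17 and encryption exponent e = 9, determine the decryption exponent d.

Step 1: n = 23 * 17 = 391.
Step 2: phi(n) = 22 * 16 = 352.
Step 3: Find d such that 9 * d = 1 (mod 352).
Step 4: d = 9^(-1) mod 352 = 313.
Verification: 9 * 313 = 2817 = 8 * 352 + 1.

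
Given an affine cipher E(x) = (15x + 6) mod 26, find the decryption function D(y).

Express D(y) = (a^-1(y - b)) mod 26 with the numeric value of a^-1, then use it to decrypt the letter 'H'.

Step 1: Find a^-1, the modular inverse of 15 mod 26.
Step 2: We need 15 * a^-1 = 1 (mod 26).
Step 3: 15 * 7 = 105 = 4 * 26 + 1, so a^-1 = 7.
Step 4: D(y) = 7(y - 6) mod 26.
Step 5: Apply to 'H' (y = 7): D(7) = 7 * (7 - 6) mod 26 = 7 * 1 mod 26 = 7 -> 'H'.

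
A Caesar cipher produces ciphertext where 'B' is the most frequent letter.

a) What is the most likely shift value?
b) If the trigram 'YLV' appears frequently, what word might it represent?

Step 1: In English, 'E' is the most frequent letter (12.7%).
Step 2: The most frequent ciphertext letter is 'B' (position 1).
Step 3: Shift = (1 - 4) mod 26 = 23.
Step 4: Decrypt 'YLV' by shifting back 23:
  Y -> B
  L -> O
  V -> Y
Step 5: 'YLV' decrypts to 'BOY'.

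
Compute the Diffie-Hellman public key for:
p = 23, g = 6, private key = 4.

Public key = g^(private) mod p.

Step 1: A = g^a mod p = 6^4 mod 23.
  6^1 mod 23 = 6
  6^2 mod 23 = (6 * 6) mod 23 = 13
  6^3 mod 23 = (13 * 6) mod 23 = 9
  6^4 mod 23 = (9 * 6) mod 23 = 8
Result: A = 8.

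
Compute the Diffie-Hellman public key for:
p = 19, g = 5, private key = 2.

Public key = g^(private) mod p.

Step 1: A = g^a mod p = 5^2 mod 19.
  5^1 mod 19 = 5
  5^2 mod 19 = (5 * 5) mod 19 = 6
Result: A = 6.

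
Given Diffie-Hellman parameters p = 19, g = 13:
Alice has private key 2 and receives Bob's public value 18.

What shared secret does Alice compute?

Step 1: s = B^a mod p = 18^2 mod 19.
  18^1 mod 19 = 18
  18^2 mod 19 = (18 * 18) mod 19 = 1
Result: shared secret = 1.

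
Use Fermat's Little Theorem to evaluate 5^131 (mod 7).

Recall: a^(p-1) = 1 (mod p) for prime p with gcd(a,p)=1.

Step 1: Since 7 is prime, by Fermat's Little Theorem: 5^6 = 1 (mod 7).
Step 2: Reduce exponent: 131 mod 6 = 5.
Step 3: So 5^131 = 5^5 (mod 7).
Step 4: 5^5 mod 7 = 3.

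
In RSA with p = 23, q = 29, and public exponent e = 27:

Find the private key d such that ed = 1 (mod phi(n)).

Step 1: n = 23 * 29 = 667.
Step 2: phi(n) = 22 * 28 = 616.
Step 3: Find d such that 27 * d = 1 (mod 616).
Step 4: d = 27^(-1) mod 616 = 251.
Verification: 27 * 251 = 6777 = 11 * 616 + 1.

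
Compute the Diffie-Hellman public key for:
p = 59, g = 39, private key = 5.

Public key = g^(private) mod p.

Step 1: A = g^a mod p = 39^5 mod 59.
  39^1 mod 59 = 39
  39^2 mod 59 = (39 * 39) mod 59 = 46
  39^3 mod 59 = (46 * 39) mod 59 = 24
  39^4 mod 59 = (24 * 39) mod 59 = 51
  39^5 mod 59 = (51 * 39) mod 59 = 42
Result: A = 42.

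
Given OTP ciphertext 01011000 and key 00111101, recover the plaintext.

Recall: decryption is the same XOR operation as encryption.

Step 1: XOR ciphertext with key:
  Ciphertext: 01011000
  Key:        00111101
  XOR:        01100101
Step 2: Plaintext = 01100101 = 101 in decimal.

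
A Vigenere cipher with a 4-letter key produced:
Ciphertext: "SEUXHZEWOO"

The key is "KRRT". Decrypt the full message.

Step 1: Key 'KRRT' has length 4. Extended key: KRRTKRRTKR
Step 2: Decrypt each position:
  S(18) - K(10) = 8 = I
  E(4) - R(17) = 13 = N
  U(20) - R(17) = 3 = D
  X(23) - T(19) = 4 = E
  H(7) - K(10) = 23 = X
  Z(25) - R(17) = 8 = I
  E(4) - R(17) = 13 = N
  W(22) - T(19) = 3 = D
  O(14) - K(10) = 4 = E
  O(14) - R(17) = 23 = X
Plaintext: INDEXINDEX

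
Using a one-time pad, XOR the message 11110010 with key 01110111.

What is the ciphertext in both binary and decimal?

Step 1: Write out the XOR operation bit by bit:
  Message: 11110010
  Key:     01110111
  XOR:     10000101
Step 2: Convert to decimal: 10000101 = 133.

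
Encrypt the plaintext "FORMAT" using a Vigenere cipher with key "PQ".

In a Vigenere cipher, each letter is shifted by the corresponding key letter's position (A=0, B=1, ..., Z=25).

Step 1: Repeat key to match plaintext length:
  Plaintext: FORMAT
  Key:       PQPQPQ
Step 2: Encrypt each letter:
  F(5) + P(15) = (5+15) mod 26 = 20 = U
  O(14) + Q(16) = (14+16) mod 26 = 4 = E
  R(17) + P(15) = (17+15) mod 26 = 6 = G
  M(12) + Q(16) = (12+16) mod 26 = 2 = C
  A(0) + P(15) = (0+15) mod 26 = 15 = P
  T(19) + Q(16) = (19+16) mod 26 = 9 = J
Ciphertext: UEGCPJ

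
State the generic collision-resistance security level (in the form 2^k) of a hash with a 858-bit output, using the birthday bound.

Step 1: The birthday paradox gives collision probability ~50% after sqrt(2^n) = 2^(n/2) hashes.
Step 2: For 858-bit output: 2^(858/2) = 2^429.
Step 3: Approximately 2^429 hash computations needed.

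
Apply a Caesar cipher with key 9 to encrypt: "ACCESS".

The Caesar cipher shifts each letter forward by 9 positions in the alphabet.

Step 1: For each letter, shift forward by 9 positions (mod 26).
  A (position 0) -> position (0+9) mod 26 = 9 -> J
  C (position 2) -> position (2+9) mod 26 = 11 -> L
  C (position 2) -> position (2+9) mod 26 = 11 -> L
  E (position 4) -> position (4+9) mod 26 = 13 -> N
  S (position 18) -> position (18+9) mod 26 = 1 -> B
  S (position 18) -> position (18+9) mod 26 = 1 -> B
Result: JLLNBB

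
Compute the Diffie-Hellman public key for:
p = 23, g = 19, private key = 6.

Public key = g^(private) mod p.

Step 1: A = g^a mod p = 19^6 mod 23.
  19^1 mod 23 = 19
  19^2 mod 23 = (19 * 19) mod 23 = 16
  19^3 mod 23 = (16 * 19) mod 23 = 5
  19^4 mod 23 = (5 * 19) mod 23 = 3
  19^5 mod 23 = (3 * 19) mod 23 = 11
  19^6 mod 23 = (11 * 19) mod 23 = 2
Result: A = 2.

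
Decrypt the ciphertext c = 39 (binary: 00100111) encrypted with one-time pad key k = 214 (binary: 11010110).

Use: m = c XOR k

Step 1: XOR ciphertext with key:
  Ciphertext: 00100111
  Key:        11010110
  XOR:        11110001
Step 2: Plaintext = 11110001 = 241 in decimal.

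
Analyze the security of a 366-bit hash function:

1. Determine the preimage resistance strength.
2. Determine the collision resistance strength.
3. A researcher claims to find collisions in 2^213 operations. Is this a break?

Step 1: Preimage resistance requires brute-force of 2^366 operations.
Step 2: Collision resistance (birthday bound) = 2^(366/2) = 2^183.
Step 3: The claimed attack costs 2^213 operations.
Step 4: Since 2^213 >= 2^183, the claimed attack is no faster than the generic birthday attack, so this does not break collision resistance.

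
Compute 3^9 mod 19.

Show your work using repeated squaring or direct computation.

Step 1: Compute 3^9 mod 19 step by step, reducing modulo 19 at each step.
  3^1 mod 19 = 3
  3^2 mod 19 = (3 * 3) mod 19 = 9
  3^3 mod 19 = (9 * 3) mod 19 = 8
  3^4 mod 19 = (8 * 3) mod 19 = 5
  3^5 mod 19 = (5 * 3) mod 19 = 15
  3^6 mod 19 = (15 * 3) mod 19 = 7
  3^7 mod 19 = (7 * 3) mod 19 = 2
  3^8 mod 19 = (2 * 3) mod 19 = 6
  3^9 mod 19 = (6 * 3) mod 19 = 18
Step 2: Result = 18.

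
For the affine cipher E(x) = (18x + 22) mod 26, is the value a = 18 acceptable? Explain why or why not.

Step 1: Compute gcd(18, 26).
Step 2: gcd(18, 26) = 2.
Since gcd = 2 != 1, 18 shares a common factor with 26, so it cannot be used.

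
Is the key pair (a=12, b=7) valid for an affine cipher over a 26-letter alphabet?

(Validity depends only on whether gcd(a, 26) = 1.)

Step 1: Compute gcd(12, 26).
Step 2: gcd(12, 26) = 2.
Since gcd = 2 != 1, 12 shares a common factor with 26, so it cannot be used.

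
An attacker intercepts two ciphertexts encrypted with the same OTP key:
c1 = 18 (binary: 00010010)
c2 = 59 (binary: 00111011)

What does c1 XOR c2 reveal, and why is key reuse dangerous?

Step 1: c1 XOR c2 = (m1 XOR k) XOR (m2 XOR k).
Step 2: By XOR associativity/commutativity: = m1 XOR m2 XOR k XOR k = m1 XOR m2.
Step 3: 00010010 XOR 00111011 = 00101001 = 41.
Step 4: The key cancels out! An attacker learns m1 XOR m2 = 41, revealing the relationship between plaintexts.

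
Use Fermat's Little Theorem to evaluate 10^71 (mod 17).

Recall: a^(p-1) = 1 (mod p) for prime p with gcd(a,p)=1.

Step 1: Since 17 is prime, by Fermat's Little Theorem: 10^16 = 1 (mod 17).
Step 2: Reduce exponent: 71 mod 16 = 7.
Step 3: So 10^71 = 10^7 (mod 17).
Step 4: 10^7 mod 17 = 5.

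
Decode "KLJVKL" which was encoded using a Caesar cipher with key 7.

Step 1: Reverse the shift by subtracting 7 from each letter position.
  K (position 10) -> position (10-7) mod 26 = 3 -> D
  L (position 11) -> position (11-7) mod 26 = 4 -> E
  J (position 9) -> position (9-7) mod 26 = 2 -> C
  V (position 21) -> position (21-7) mod 26 = 14 -> O
  K (position 10) -> position (10-7) mod 26 = 3 -> D
  L (position 11) -> position (11-7) mod 26 = 4 -> E
Decrypted message: DECODE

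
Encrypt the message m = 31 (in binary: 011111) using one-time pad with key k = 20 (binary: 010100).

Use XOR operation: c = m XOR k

Step 1: Write out the XOR operation bit by bit:
  Message: 011111
  Key:     010100
  XOR:     001011
Step 2: Convert to decimal: 001011 = 11.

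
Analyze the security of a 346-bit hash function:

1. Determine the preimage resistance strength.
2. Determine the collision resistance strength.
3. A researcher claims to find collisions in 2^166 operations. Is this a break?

Step 1: Preimage resistance requires brute-force of 2^346 operations.
Step 2: Collision resistance (birthday bound) = 2^(346/2) = 2^173.
Step 3: The claimed attack costs 2^166 operations.
Step 4: Since 2^166 < 2^173, the claimed attack beats the generic birthday bound, so collision resistance is broken.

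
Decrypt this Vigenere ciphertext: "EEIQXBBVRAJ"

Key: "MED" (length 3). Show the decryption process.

Step 1: Key 'MED' has length 3. Extended key: MEDMEDMEDME
Step 2: Decrypt each position:
  E(4) - M(12) = 18 = S
  E(4) - E(4) = 0 = A
  I(8) - D(3) = 5 = F
  Q(16) - M(12) = 4 = E
  X(23) - E(4) = 19 = T
  B(1) - D(3) = 24 = Y
  B(1) - M(12) = 15 = P
  V(21) - E(4) = 17 = R
  R(17) - D(3) = 14 = O
  A(0) - M(12) = 14 = O
  J(9) - E(4) = 5 = F
Plaintext: SAFETYPROOF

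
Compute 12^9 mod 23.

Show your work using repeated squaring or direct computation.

Step 1: Compute 12^9 mod 23 step by step, reducing modulo 23 at each step.
  12^1 mod 23 = 12
  12^2 mod 23 = (12 * 12) mod 23 = 6
  12^3 mod 23 = (6 * 12) mod 23 = 3
  12^4 mod 23 = (3 * 12) mod 23 = 13
  12^5 mod 23 = (13 * 12) mod 23 = 18
  12^6 mod 23 = (18 * 12) mod 23 = 9
  12^7 mod 23 = (9 * 12) mod 23 = 16
  12^8 mod 23 = (16 * 12) mod 23 = 8
  12^9 mod 23 = (8 * 12) mod 23 = 4
Step 2: Result = 4.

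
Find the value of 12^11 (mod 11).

Step 1: Compute 12^11 mod 11 step by step, reducing modulo 11 at each step.
  12^1 mod 11 = 1
  12^2 mod 11 = (1 * 12) mod 11 = 1
  12^3 mod 11 = (1 * 12) mod 11 = 1
  12^4 mod 11 = (1 * 12) mod 11 = 1
  12^5 mod 11 = (1 * 12) mod 11 = 1
  12^6 mod 11 = (1 * 12) mod 11 = 1
  12^7 mod 11 = (1 * 12) mod 11 = 1
  12^8 mod 11 = (1 * 12) mod 11 = 1
  12^9 mod 11 = (1 * 12) mod 11 = 1
  12^10 mod 11 = (1 * 12) mod 11 = 1
  12^11 mod 11 = (1 * 12) mod 11 = 1
Step 2: Result = 1.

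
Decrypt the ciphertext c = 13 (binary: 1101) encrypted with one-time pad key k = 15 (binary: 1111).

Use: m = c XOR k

Step 1: XOR ciphertext with key:
  Ciphertext: 1101
  Key:        1111
  XOR:        0010
Step 2: Plaintext = 0010 = 2 in decimal.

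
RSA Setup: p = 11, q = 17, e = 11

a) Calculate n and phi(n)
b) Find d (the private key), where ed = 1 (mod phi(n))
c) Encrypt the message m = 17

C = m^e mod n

Step 1: n = 11 * 17 = 187.
Step 2: phi(n) = (11-1)(17-1) = 10 * 16 = 160.
Step 3: Find d = 11^(-1) mod 160 = 131.
  Verify: 11 * 131 = 1441 = 1 (mod 160).
Step 4: C = 17^11 mod 187 = 17.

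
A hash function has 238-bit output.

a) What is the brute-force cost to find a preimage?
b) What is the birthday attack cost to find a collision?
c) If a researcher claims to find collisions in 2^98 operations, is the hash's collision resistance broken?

Step 1: Preimage resistance requires brute-force of 2^238 operations.
Step 2: Collision resistance (birthday bound) = 2^(238/2) = 2^119.
Step 3: The claimed attack costs 2^98 operations.
Step 4: Since 2^98 < 2^119, the claimed attack beats the generic birthday bound, so collision resistance is broken.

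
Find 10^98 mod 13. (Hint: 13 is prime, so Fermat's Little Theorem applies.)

Step 1: Since 13 is prime, by Fermat's Little Theorem: 10^12 = 1 (mod 13).
Step 2: Reduce exponent: 98 mod 12 = 2.
Step 3: So 10^98 = 10^2 (mod 13).
Step 4: 10^2 mod 13 = 9.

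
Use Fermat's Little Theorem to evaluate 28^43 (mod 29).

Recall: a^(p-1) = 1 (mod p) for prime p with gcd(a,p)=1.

Step 1: Since 29 is prime, by Fermat's Little Theorem: 28^28 = 1 (mod 29).
Step 2: Reduce exponent: 43 mod 28 = 15.
Step 3: So 28^43 = 28^15 (mod 29).
Step 4: 28^15 mod 29 = 28.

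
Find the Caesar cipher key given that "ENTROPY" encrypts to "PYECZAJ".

Step 1: Compare first letters: E (position 4) -> P (position 15).
Step 2: Shift = (15 - 4) mod 26 = 11.
The shift value is 11.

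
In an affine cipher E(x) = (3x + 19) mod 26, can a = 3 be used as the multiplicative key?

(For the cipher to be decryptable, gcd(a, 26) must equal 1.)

Step 1: Compute gcd(3, 26).
Step 2: gcd(3, 26) = 1.
Since gcd = 1, 3 is coprime with 26, so it is a valid key.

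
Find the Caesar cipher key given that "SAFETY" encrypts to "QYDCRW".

Step 1: Compare first letters: S (position 18) -> Q (position 16).
Step 2: Shift = (16 - 18) mod 26 = 24.
The shift value is 24.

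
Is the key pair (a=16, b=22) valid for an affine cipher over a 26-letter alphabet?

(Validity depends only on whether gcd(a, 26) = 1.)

Step 1: Compute gcd(16, 26).
Step 2: gcd(16, 26) = 2.
Since gcd = 2 != 1, 16 shares a common factor with 26, so it cannot be used.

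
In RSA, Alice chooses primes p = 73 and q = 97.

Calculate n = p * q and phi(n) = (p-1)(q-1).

Step 1: n = p * q = 73 * 97 = 7081.
Step 2: phi(n) = (p-1)(q-1) = 72 * 96 = 6912.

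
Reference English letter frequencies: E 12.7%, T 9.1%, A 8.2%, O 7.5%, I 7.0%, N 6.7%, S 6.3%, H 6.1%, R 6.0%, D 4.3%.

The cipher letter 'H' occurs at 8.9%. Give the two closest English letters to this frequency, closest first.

Step 1: Observed frequency of 'H' is 8.9%.
Step 2: Compute distances to each reference frequency and sort:
  T (9.1%): difference = 0.2% <-- BEST
  A (8.2%): difference = 0.7% <-- RUNNER-UP
  O (7.5%): difference = 1.4%
  I (7.0%): difference = 1.9%
  N (6.7%): difference = 2.2%
Step 3: Most likely is 'T' (9.1%, diff 0.2%); second most likely is 'A' (8.2%, diff 0.7%).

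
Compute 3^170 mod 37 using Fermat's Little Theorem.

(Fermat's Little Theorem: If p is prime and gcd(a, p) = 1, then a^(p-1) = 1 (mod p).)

Step 1: Since 37 is prime, by Fermat's Little Theorem: 3^36 = 1 (mod 37).
Step 2: Reduce exponent: 170 mod 36 = 26.
Step 3: So 3^170 = 3^26 (mod 37).
Step 4: 3^26 mod 37 = 12.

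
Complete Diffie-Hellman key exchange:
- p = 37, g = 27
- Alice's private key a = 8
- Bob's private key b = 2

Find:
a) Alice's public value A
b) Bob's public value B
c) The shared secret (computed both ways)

Step 1: A = g^a mod p = 27^8 mod 37 = 26.
Step 2: B = g^b mod p = 27^2 mod 37 = 26.
Step 3: Alice computes s = B^a mod p = 26^8 mod 37 = 10.
Step 4: Bob computes s = A^b mod p = 26^2 mod 37 = 10.
Both sides agree: shared secret = 10.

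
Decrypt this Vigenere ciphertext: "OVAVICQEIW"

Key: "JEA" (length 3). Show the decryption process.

Step 1: Key 'JEA' has length 3. Extended key: JEAJEAJEAJ
Step 2: Decrypt each position:
  O(14) - J(9) = 5 = F
  V(21) - E(4) = 17 = R
  A(0) - A(0) = 0 = A
  V(21) - J(9) = 12 = M
  I(8) - E(4) = 4 = E
  C(2) - A(0) = 2 = C
  Q(16) - J(9) = 7 = H
  E(4) - E(4) = 0 = A
  I(8) - A(0) = 8 = I
  W(22) - J(9) = 13 = N
Plaintext: FRAMECHAIN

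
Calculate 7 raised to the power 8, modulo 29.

Step 1: Compute 7^8 mod 29 step by step, reducing modulo 29 at each step.
  7^1 mod 29 = 7
  7^2 mod 29 = (7 * 7) mod 29 = 20
  7^3 mod 29 = (20 * 7) mod 29 = 24
  7^4 mod 29 = (24 * 7) mod 29 = 23
  7^5 mod 29 = (23 * 7) mod 29 = 16
  7^6 mod 29 = (16 * 7) mod 29 = 25
  7^7 mod 29 = (25 * 7) mod 29 = 1
  7^8 mod 29 = (1 * 7) mod 29 = 7
Step 2: Result = 7.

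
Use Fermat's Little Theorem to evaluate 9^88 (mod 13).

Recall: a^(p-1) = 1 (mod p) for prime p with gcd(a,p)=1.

Step 1: Since 13 is prime, by Fermat's Little Theorem: 9^12 = 1 (mod 13).
Step 2: Reduce exponent: 88 mod 12 = 4.
Step 3: So 9^88 = 9^4 (mod 13).
Step 4: 9^4 mod 13 = 9.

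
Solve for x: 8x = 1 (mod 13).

Step 1: We need x such that 8 * x = 1 (mod 13).
Step 2: Using the extended Euclidean algorithm or trial:
  8 * 5 = 40 = 3 * 13 + 1.
Step 3: Since 40 mod 13 = 1, the inverse is x = 5.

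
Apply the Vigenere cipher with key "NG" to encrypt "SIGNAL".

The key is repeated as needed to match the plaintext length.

Step 1: Repeat key to match plaintext length:
  Plaintext: SIGNAL
  Key:       NGNGNG
Step 2: Encrypt each letter:
  S(18) + N(13) = (18+13) mod 26 = 5 = F
  I(8) + G(6) = (8+6) mod 26 = 14 = O
  G(6) + N(13) = (6+13) mod 26 = 19 = T
  N(13) + G(6) = (13+6) mod 26 = 19 = T
  A(0) + N(13) = (0+13) mod 26 = 13 = N
  L(11) + G(6) = (11+6) mod 26 = 17 = R
Ciphertext: FOTTNR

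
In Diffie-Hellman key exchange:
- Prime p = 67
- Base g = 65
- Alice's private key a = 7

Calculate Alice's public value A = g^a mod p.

Step 1: A = g^a mod p = 65^7 mod 67.
  65^1 mod 67 = 65
  65^2 mod 67 = (65 * 65) mod 67 = 4
  65^3 mod 67 = (4 * 65) mod 67 = 59
  65^4 mod 67 = (59 * 65) mod 67 = 16
  65^5 mod 67 = (16 * 65) mod 67 = 35
  65^6 mod 67 = (35 * 65) mod 67 = 64
  65^7 mod 67 = (64 * 65) mod 67 = 6
Result: A = 6.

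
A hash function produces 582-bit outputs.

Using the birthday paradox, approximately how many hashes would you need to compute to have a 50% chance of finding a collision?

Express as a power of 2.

Step 1: The birthday paradox gives collision probability ~50% after sqrt(2^n) = 2^(n/2) hashes.
Step 2: For 582-bit output: 2^(582/2) = 2^291.
Step 3: Approximately 2^291 hash computations needed.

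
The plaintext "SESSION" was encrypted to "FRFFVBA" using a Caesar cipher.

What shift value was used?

Step 1: Compare first letters: S (position 18) -> F (position 5).
Step 2: Shift = (5 - 18) mod 26 = 13.
The shift value is 13.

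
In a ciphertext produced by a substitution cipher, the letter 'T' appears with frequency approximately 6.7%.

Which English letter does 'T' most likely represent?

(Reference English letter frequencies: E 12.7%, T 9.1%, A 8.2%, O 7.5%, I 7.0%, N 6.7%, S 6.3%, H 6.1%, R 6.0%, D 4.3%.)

Step 1: The observed frequency is 6.7%.
Step 2: Compare with English frequencies:
  E: 12.7% (difference: 6.0%)
  T: 9.1% (difference: 2.4%)
  A: 8.2% (difference: 1.5%)
  O: 7.5% (difference: 0.8%)
  I: 7.0% (difference: 0.3%)
  N: 6.7% (difference: 0.0%) <-- closest
  S: 6.3% (difference: 0.4%)
  H: 6.1% (difference: 0.6%)
  R: 6.0% (difference: 0.7%)
  D: 4.3% (difference: 2.4%)
Step 3: 'T' most likely represents 'N' (frequency 6.7%).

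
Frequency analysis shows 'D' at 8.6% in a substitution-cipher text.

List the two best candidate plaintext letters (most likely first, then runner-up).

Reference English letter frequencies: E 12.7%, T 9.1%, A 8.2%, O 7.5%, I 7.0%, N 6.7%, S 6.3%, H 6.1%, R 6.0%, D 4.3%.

Step 1: Observed frequency of 'D' is 8.6%.
Step 2: Compute distances to each reference frequency and sort:
  A (8.2%): difference = 0.4% <-- BEST
  T (9.1%): difference = 0.5% <-- RUNNER-UP
  O (7.5%): difference = 1.1%
  I (7.0%): difference = 1.6%
  N (6.7%): difference = 1.9%
Step 3: Most likely is 'A' (8.2%, diff 0.4%); second most likely is 'T' (9.1%, diff 0.5%).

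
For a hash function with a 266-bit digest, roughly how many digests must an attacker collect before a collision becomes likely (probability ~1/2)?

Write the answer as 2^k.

Step 1: The birthday paradox gives collision probability ~50% after sqrt(2^n) = 2^(n/2) hashes.
Step 2: For 266-bit output: 2^(266/2) = 2^133.
Step 3: Approximately 2^133 hash computations needed.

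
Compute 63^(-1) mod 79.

Step 1: We need x such that 63 * x = 1 (mod 79).
Step 2: Using the extended Euclidean algorithm or trial:
  63 * 74 = 4662 = 59 * 79 + 1.
Step 3: Since 4662 mod 79 = 1, the inverse is x = 74.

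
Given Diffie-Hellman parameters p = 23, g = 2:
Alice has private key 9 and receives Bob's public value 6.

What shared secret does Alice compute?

Step 1: s = B^a mod p = 6^9 mod 23.
  6^1 mod 23 = 6
  6^2 mod 23 = (6 * 6) mod 23 = 13
  6^3 mod 23 = (13 * 6) mod 23 = 9
  6^4 mod 23 = (9 * 6) mod 23 = 8
  6^5 mod 23 = (8 * 6) mod 23 = 2
  6^6 mod 23 = (2 * 6) mod 23 = 12
  6^7 mod 23 = (12 * 6) mod 23 = 3
  6^8 mod 23 = (3 * 6) mod 23 = 18
  6^9 mod 23 = (18 * 6) mod 23 = 16
Result: shared secret = 16.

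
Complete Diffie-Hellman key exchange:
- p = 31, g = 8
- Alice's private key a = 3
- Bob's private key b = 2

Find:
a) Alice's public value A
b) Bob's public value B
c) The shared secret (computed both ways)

Step 1: A = g^a mod p = 8^3 mod 31 = 16.
Step 2: B = g^b mod p = 8^2 mod 31 = 2.
Step 3: Alice computes s = B^a mod p = 2^3 mod 31 = 8.
Step 4: Bob computes s = A^b mod p = 16^2 mod 31 = 8.
Both sides agree: shared secret = 8.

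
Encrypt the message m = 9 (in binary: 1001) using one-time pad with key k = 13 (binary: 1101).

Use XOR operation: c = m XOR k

Step 1: Write out the XOR operation bit by bit:
  Message: 1001
  Key:     1101
  XOR:     0100
Step 2: Convert to decimal: 0100 = 4.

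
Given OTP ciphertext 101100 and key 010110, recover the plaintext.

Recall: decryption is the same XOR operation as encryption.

Step 1: XOR ciphertext with key:
  Ciphertext: 101100
  Key:        010110
  XOR:        111010
Step 2: Plaintext = 111010 = 58 in decimal.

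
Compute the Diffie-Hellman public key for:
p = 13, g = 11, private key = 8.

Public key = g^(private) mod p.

Step 1: A = g^a mod p = 11^8 mod 13.
  11^1 mod 13 = 11
  11^2 mod 13 = (11 * 11) mod 13 = 4
  11^3 mod 13 = (4 * 11) mod 13 = 5
  11^4 mod 13 = (5 * 11) mod 13 = 3
  11^5 mod 13 = (3 * 11) mod 13 = 7
  11^6 mod 13 = (7 * 11) mod 13 = 12
  11^7 mod 13 = (12 * 11) mod 13 = 2
  11^8 mod 13 = (2 * 11) mod 13 = 9
Result: A = 9.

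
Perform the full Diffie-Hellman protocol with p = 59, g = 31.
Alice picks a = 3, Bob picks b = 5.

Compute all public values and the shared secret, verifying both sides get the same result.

Step 1: A = g^a mod p = 31^3 mod 59 = 55.
Step 2: B = g^b mod p = 31^5 mod 59 = 50.
Step 3: Alice computes s = B^a mod p = 50^3 mod 59 = 38.
Step 4: Bob computes s = A^b mod p = 55^5 mod 59 = 38.
Both sides agree: shared secret = 38.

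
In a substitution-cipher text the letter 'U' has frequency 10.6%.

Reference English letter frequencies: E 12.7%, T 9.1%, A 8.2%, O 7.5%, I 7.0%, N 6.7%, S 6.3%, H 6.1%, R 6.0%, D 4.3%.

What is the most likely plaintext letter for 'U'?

Step 1: The observed frequency is 10.6%.
Step 2: Compare with English frequencies:
  E: 12.7% (difference: 2.1%)
  T: 9.1% (difference: 1.5%) <-- closest
  A: 8.2% (difference: 2.4%)
  O: 7.5% (difference: 3.1%)
  I: 7.0% (difference: 3.6%)
  N: 6.7% (difference: 3.9%)
  S: 6.3% (difference: 4.3%)
  H: 6.1% (difference: 4.5%)
  R: 6.0% (difference: 4.6%)
  D: 4.3% (difference: 6.3%)
Step 3: 'U' most likely represents 'T' (frequency 9.1%).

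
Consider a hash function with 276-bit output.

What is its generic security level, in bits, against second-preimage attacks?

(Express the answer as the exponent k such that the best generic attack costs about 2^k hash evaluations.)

Step 1: The hash has a 276-bit output.
Step 2: Second-preimage resistance means: given a specific input x, it should be infeasible to find a different y with h(y) = h(x).
With a 276-bit output, a generic search for a second preimage costs about 2^276 evaluations (each trial matches the fixed target with probability 2^-276).
Step 3: Security level = 276 bits.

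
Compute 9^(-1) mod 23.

Step 1: We need x such that 9 * x = 1 (mod 23).
Step 2: Using the extended Euclidean algorithm or trial:
  9 * 18 = 162 = 7 * 23 + 1.
Step 3: Since 162 mod 23 = 1, the inverse is x = 18.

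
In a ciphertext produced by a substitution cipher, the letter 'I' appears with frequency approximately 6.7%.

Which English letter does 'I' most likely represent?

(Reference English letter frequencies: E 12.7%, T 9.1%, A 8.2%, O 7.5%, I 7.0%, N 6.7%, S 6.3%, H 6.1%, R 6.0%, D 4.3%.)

Step 1: The observed frequency is 6.7%.
Step 2: Compare with English frequencies:
  E: 12.7% (difference: 6.0%)
  T: 9.1% (difference: 2.4%)
  A: 8.2% (difference: 1.5%)
  O: 7.5% (difference: 0.8%)
  I: 7.0% (difference: 0.3%)
  N: 6.7% (difference: 0.0%) <-- closest
  S: 6.3% (difference: 0.4%)
  H: 6.1% (difference: 0.6%)
  R: 6.0% (difference: 0.7%)
  D: 4.3% (difference: 2.4%)
Step 3: 'I' most likely represents 'N' (frequency 6.7%).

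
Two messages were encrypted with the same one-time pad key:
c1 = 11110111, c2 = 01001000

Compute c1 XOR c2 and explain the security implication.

Step 1: c1 XOR c2 = (m1 XOR k) XOR (m2 XOR k).
Step 2: By XOR associativity/commutativity: = m1 XOR m2 XOR k XOR k = m1 XOR m2.
Step 3: 11110111 XOR 01001000 = 10111111 = 191.
Step 4: The key cancels out! An attacker learns m1 XOR m2 = 191, revealing the relationship between plaintexts.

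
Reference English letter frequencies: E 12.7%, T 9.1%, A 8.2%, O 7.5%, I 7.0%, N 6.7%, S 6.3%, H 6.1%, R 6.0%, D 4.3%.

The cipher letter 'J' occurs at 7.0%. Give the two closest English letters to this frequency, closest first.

Step 1: Observed frequency of 'J' is 7.0%.
Step 2: Compute distances to each reference frequency and sort:
  I (7.0%): difference = 0.0% <-- BEST
  N (6.7%): difference = 0.3% <-- RUNNER-UP
  O (7.5%): difference = 0.5%
  S (6.3%): difference = 0.7%
  H (6.1%): difference = 0.9%
Step 3: Most likely is 'I' (7.0%, diff 0.0%); second most likely is 'N' (6.7%, diff 0.3%).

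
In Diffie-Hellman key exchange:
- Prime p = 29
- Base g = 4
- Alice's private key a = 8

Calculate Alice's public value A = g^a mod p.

Step 1: A = g^a mod p = 4^8 mod 29.
  4^1 mod 29 = 4
  4^2 mod 29 = (4 * 4) mod 29 = 16
  4^3 mod 29 = (16 * 4) mod 29 = 6
  4^4 mod 29 = (6 * 4) mod 29 = 24
  4^5 mod 29 = (24 * 4) mod 29 = 9
  4^6 mod 29 = (9 * 4) mod 29 = 7
  4^7 mod 29 = (7 * 4) mod 29 = 28
  4^8 mod 29 = (28 * 4) mod 29 = 25
Result: A = 25.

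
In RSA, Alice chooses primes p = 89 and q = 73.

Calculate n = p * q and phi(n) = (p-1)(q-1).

Step 1: n = p * q = 89 * 73 = 6497.
Step 2: phi(n) = (p-1)(q-1) = 88 * 72 = 6336.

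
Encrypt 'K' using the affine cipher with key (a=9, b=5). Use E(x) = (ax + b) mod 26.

Step 1: Convert 'K' to number: x = 10.
Step 2: E(10) = (9 * 10 + 5) mod 26 = 95 mod 26 = 17.
Step 3: Convert 17 back to letter: R.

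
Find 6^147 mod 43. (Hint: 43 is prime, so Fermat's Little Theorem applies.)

Step 1: Since 43 is prime, by Fermat's Little Theorem: 6^42 = 1 (mod 43).
Step 2: Reduce exponent: 147 mod 42 = 21.
Step 3: So 6^147 = 6^21 (mod 43).
Step 4: 6^21 mod 43 = 1.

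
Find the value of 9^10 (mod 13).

Step 1: Compute 9^10 mod 13 step by step, reducing modulo 13 at each step.
  9^1 mod 13 = 9
  9^2 mod 13 = (9 * 9) mod 13 = 3
  9^3 mod 13 = (3 * 9) mod 13 = 1
  9^4 mod 13 = (1 * 9) mod 13 = 9
  9^5 mod 13 = (9 * 9) mod 13 = 3
  9^6 mod 13 = (3 * 9) mod 13 = 1
  9^7 mod 13 = (1 * 9) mod 13 = 9
  9^8 mod 13 = (9 * 9) mod 13 = 3
  9^9 mod 13 = (3 * 9) mod 13 = 1
  9^10 mod 13 = (1 * 9) mod 13 = 9
Step 2: Result = 9.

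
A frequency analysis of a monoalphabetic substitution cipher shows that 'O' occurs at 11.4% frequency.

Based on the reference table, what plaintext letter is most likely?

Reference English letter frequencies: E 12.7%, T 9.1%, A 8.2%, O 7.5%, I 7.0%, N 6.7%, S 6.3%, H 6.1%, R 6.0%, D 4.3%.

Step 1: The observed frequency is 11.4%.
Step 2: Compare with English frequencies:
  E: 12.7% (difference: 1.3%) <-- closest
  T: 9.1% (difference: 2.3%)
  A: 8.2% (difference: 3.2%)
  O: 7.5% (difference: 3.9%)
  I: 7.0% (difference: 4.4%)
  N: 6.7% (difference: 4.7%)
  S: 6.3% (difference: 5.1%)
  H: 6.1% (difference: 5.3%)
  R: 6.0% (difference: 5.4%)
  D: 4.3% (difference: 7.1%)
Step 3: 'O' most likely represents 'E' (frequency 12.7%).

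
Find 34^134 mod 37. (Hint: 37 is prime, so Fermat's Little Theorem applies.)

Step 1: Since 37 is prime, by Fermat's Little Theorem: 34^36 = 1 (mod 37).
Step 2: Reduce exponent: 134 mod 36 = 26.
Step 3: So 34^134 = 34^26 (mod 37).
Step 4: 34^26 mod 37 = 12.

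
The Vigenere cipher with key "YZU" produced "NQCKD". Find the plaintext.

Step 1: Extend key: YZUYZ
Step 2: Decrypt each letter (c - k) mod 26:
  N(13) - Y(24) = (13-24) mod 26 = 15 = P
  Q(16) - Z(25) = (16-25) mod 26 = 17 = R
  C(2) - U(20) = (2-20) mod 26 = 8 = I
  K(10) - Y(24) = (10-24) mod 26 = 12 = M
  D(3) - Z(25) = (3-25) mod 26 = 4 = E
Plaintext: PRIME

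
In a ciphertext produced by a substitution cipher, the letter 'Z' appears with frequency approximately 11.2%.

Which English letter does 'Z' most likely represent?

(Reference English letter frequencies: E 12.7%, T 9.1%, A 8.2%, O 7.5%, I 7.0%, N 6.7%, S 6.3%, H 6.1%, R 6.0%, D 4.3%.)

Step 1: The observed frequency is 11.2%.
Step 2: Compare with English frequencies:
  E: 12.7% (difference: 1.5%) <-- closest
  T: 9.1% (difference: 2.1%)
  A: 8.2% (difference: 3.0%)
  O: 7.5% (difference: 3.7%)
  I: 7.0% (difference: 4.2%)
  N: 6.7% (difference: 4.5%)
  S: 6.3% (difference: 4.9%)
  H: 6.1% (difference: 5.1%)
  R: 6.0% (difference: 5.2%)
  D: 4.3% (difference: 6.9%)
Step 3: 'Z' most likely represents 'E' (frequency 12.7%).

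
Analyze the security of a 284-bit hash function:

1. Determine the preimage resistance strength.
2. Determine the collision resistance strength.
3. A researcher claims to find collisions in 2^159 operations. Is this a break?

Step 1: Preimage resistance requires brute-force of 2^284 operations.
Step 2: Collision resistance (birthday bound) = 2^(284/2) = 2^142.
Step 3: The claimed attack costs 2^159 operations.
Step 4: Since 2^159 >= 2^142, the claimed attack is no faster than the generic birthday attack, so this does not break collision resistance.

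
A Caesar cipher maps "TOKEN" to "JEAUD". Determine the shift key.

Step 1: Compare first letters: T (position 19) -> J (position 9).
Step 2: Shift = (9 - 19) mod 26 = 16.
The shift value is 16.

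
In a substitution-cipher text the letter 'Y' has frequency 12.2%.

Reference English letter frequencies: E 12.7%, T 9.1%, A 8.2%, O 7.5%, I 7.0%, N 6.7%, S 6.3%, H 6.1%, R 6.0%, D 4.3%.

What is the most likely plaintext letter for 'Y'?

Step 1: The observed frequency is 12.2%.
Step 2: Compare with English frequencies:
  E: 12.7% (difference: 0.5%) <-- closest
  T: 9.1% (difference: 3.1%)
  A: 8.2% (difference: 4.0%)
  O: 7.5% (difference: 4.7%)
  I: 7.0% (difference: 5.2%)
  N: 6.7% (difference: 5.5%)
  S: 6.3% (difference: 5.9%)
  H: 6.1% (difference: 6.1%)
  R: 6.0% (difference: 6.2%)
  D: 4.3% (difference: 7.9%)
Step 3: 'Y' most likely represents 'E' (frequency 12.7%).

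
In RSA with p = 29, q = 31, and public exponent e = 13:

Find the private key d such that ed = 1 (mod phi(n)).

Step 1: n = 29 * 31 = 899.
Step 2: phi(n) = 28 * 30 = 840.
Step 3: Find d such that 13 * d = 1 (mod 840).
Step 4: d = 13^(-1) mod 840 = 517.
Verification: 13 * 517 = 6721 = 8 * 840 + 1.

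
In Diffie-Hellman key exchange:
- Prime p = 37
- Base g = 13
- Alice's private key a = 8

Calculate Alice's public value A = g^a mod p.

Step 1: A = g^a mod p = 13^8 mod 37.
  13^1 mod 37 = 13
  13^2 mod 37 = (13 * 13) mod 37 = 21
  13^3 mod 37 = (21 * 13) mod 37 = 14
  13^4 mod 37 = (14 * 13) mod 37 = 34
  13^5 mod 37 = (34 * 13) mod 37 = 35
  13^6 mod 37 = (35 * 13) mod 37 = 11
  13^7 mod 37 = (11 * 13) mod 37 = 32
  13^8 mod 37 = (32 * 13) mod 37 = 9
Result: A = 9.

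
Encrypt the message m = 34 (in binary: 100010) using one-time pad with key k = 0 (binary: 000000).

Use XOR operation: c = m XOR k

Step 1: Write out the XOR operation bit by bit:
  Message: 100010
  Key:     000000
  XOR:     100010
Step 2: Convert to decimal: 100010 = 34.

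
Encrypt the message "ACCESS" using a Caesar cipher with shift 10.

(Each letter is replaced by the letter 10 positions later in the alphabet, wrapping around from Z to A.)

Step 1: For each letter, shift forward by 10 positions (mod 26).
  A (position 0) -> position (0+10) mod 26 = 10 -> K
  C (position 2) -> position (2+10) mod 26 = 12 -> M
  C (position 2) -> position (2+10) mod 26 = 12 -> M
  E (position 4) -> position (4+10) mod 26 = 14 -> O
  S (position 18) -> position (18+10) mod 26 = 2 -> C
  S (position 18) -> position (18+10) mod 26 = 2 -> C
Result: KMMOCC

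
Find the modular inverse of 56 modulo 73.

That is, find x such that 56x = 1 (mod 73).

Step 1: We need x such that 56 * x = 1 (mod 73).
Step 2: Using the extended Euclidean algorithm or trial:
  56 * 30 = 1680 = 23 * 73 + 1.
Step 3: Since 1680 mod 73 = 1, the inverse is x = 30.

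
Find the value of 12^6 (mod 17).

Step 1: Compute 12^6 mod 17 step by step, reducing modulo 17 at each step.
  12^1 mod 17 = 12
  12^2 mod 17 = (12 * 12) mod 17 = 8
  12^3 mod 17 = (8 * 12) mod 17 = 11
  12^4 mod 17 = (11 * 12) mod 17 = 13
  12^5 mod 17 = (13 * 12) mod 17 = 3
  12^6 mod 17 = (3 * 12) mod 17 = 2
Step 2: Result = 2.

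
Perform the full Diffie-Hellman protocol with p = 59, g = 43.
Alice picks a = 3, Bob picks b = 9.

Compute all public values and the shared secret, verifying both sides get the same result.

Step 1: A = g^a mod p = 43^3 mod 59 = 34.
Step 2: B = g^b mod p = 43^9 mod 59 = 10.
Step 3: Alice computes s = B^a mod p = 10^3 mod 59 = 56.
Step 4: Bob computes s = A^b mod p = 34^9 mod 59 = 56.
Both sides agree: shared secret = 56.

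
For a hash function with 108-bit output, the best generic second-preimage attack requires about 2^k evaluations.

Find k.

Step 1: The hash has a 108-bit output.
Step 2: Second-preimage resistance means: given a specific input x, it should be infeasible to find a different y with h(y) = h(x).
With a 108-bit output, a generic search for a second preimage costs about 2^108 evaluations (each trial matches the fixed target with probability 2^-108).
Step 3: Security level = 108 bits.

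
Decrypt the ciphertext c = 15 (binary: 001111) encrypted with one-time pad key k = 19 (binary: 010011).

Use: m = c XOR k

Step 1: XOR ciphertext with key:
  Ciphertext: 001111
  Key:        010011
  XOR:        011100
Step 2: Plaintext = 011100 = 28 in decimal.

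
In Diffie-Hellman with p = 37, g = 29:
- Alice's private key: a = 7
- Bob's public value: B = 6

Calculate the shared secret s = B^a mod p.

Step 1: s = B^a mod p = 6^7 mod 37.
  6^1 mod 37 = 6
  6^2 mod 37 = (6 * 6) mod 37 = 36
  6^3 mod 37 = (36 * 6) mod 37 = 31
  6^4 mod 37 = (31 * 6) mod 37 = 1
  6^5 mod 37 = (1 * 6) mod 37 = 6
  6^6 mod 37 = (6 * 6) mod 37 = 36
  6^7 mod 37 = (36 * 6) mod 37 = 31
Result: shared secret = 31.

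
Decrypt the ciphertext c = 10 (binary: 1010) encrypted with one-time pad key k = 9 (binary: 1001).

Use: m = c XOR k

Step 1: XOR ciphertext with key:
  Ciphertext: 1010
  Key:        1001
  XOR:        0011
Step 2: Plaintext = 0011 = 3 in decimal.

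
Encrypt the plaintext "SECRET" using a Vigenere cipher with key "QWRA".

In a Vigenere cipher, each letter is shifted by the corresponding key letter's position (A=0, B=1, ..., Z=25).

Step 1: Repeat key to match plaintext length:
  Plaintext: SECRET
  Key:       QWRAQW
Step 2: Encrypt each letter:
  S(18) + Q(16) = (18+16) mod 26 = 8 = I
  E(4) + W(22) = (4+22) mod 26 = 0 = A
  C(2) + R(17) = (2+17) mod 26 = 19 = T
  R(17) + A(0) = (17+0) mod 26 = 17 = R
  E(4) + Q(16) = (4+16) mod 26 = 20 = U
  T(19) + W(22) = (19+22) mod 26 = 15 = P
Ciphertext: IATRUP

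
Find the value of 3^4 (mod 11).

Step 1: Compute 3^4 mod 11 step by step, reducing modulo 11 at each step.
  3^1 mod 11 = 3
  3^2 mod 11 = (3 * 3) mod 11 = 9
  3^3 mod 11 = (9 * 3) mod 11 = 5
  3^4 mod 11 = (5 * 3) mod 11 = 4
Step 2: Result = 4.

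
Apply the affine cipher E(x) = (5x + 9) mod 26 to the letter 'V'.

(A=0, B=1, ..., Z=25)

Step 1: Convert 'V' to number: x = 21.
Step 2: E(21) = (5 * 21 + 9) mod 26 = 114 mod 26 = 10.
Step 3: Convert 10 back to letter: K.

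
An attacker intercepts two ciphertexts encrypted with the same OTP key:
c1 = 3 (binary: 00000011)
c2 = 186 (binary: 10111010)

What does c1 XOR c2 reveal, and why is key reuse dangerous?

Step 1: c1 XOR c2 = (m1 XOR k) XOR (m2 XOR k).
Step 2: By XOR associativity/commutativity: = m1 XOR m2 XOR k XOR k = m1 XOR m2.
Step 3: 00000011 XOR 10111010 = 10111001 = 185.
Step 4: The key cancels out! An attacker learns m1 XOR m2 = 185, revealing the relationship between plaintexts.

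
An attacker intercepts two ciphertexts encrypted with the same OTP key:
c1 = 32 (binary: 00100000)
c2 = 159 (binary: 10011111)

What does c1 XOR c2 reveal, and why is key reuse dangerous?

Step 1: c1 XOR c2 = (m1 XOR k) XOR (m2 XOR k).
Step 2: By XOR associativity/commutativity: = m1 XOR m2 XOR k XOR k = m1 XOR m2.
Step 3: 00100000 XOR 10011111 = 10111111 = 191.
Step 4: The key cancels out! An attacker learns m1 XOR m2 = 191, revealing the relationship between plaintexts.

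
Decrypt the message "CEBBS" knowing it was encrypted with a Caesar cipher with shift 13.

Step 1: Reverse the shift by subtracting 13 from each letter position.
  C (position 2) -> position (2-13) mod 26 = 15 -> P
  E (position 4) -> position (4-13) mod 26 = 17 -> R
  B (position 1) -> position (1-13) mod 26 = 14 -> O
  B (position 1) -> position (1-13) mod 26 = 14 -> O
  S (position 18) -> position (18-13) mod 26 = 5 -> F
Decrypted message: PROOF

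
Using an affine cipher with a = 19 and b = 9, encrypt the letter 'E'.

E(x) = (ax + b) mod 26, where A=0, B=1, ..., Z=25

Step 1: Convert 'E' to number: x = 4.
Step 2: E(4) = (19 * 4 + 9) mod 26 = 85 mod 26 = 7.
Step 3: Convert 7 back to letter: H.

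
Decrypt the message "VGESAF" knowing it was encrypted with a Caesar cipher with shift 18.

Step 1: Reverse the shift by subtracting 18 from each letter position.
  V (position 21) -> position (21-18) mod 26 = 3 -> D
  G (position 6) -> position (6-18) mod 26 = 14 -> O
  E (position 4) -> position (4-18) mod 26 = 12 -> M
  S (position 18) -> position (18-18) mod 26 = 0 -> A
  A (position 0) -> position (0-18) mod 26 = 8 -> I
  F (position 5) -> position (5-18) mod 26 = 13 -> N
Decrypted message: DOMAIN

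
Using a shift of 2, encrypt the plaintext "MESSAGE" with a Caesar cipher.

Step 1: For each letter, shift forward by 2 positions (mod 26).
  M (position 12) -> position (12+2) mod 26 = 14 -> O
  E (position 4) -> position (4+2) mod 26 = 6 -> G
  S (position 18) -> position (18+2) mod 26 = 20 -> U
  S (position 18) -> position (18+2) mod 26 = 20 -> U
  A (position 0) -> position (0+2) mod 26 = 2 -> C
  G (position 6) -> position (6+2) mod 26 = 8 -> I
  E (position 4) -> position (4+2) mod 26 = 6 -> G
Result: OGUUCIG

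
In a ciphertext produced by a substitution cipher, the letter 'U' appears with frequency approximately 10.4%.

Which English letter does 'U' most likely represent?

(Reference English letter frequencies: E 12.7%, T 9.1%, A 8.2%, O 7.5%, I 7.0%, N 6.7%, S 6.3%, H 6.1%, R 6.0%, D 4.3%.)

Step 1: The observed frequency is 10.4%.
Step 2: Compare with English frequencies:
  E: 12.7% (difference: 2.3%)
  T: 9.1% (difference: 1.3%) <-- closest
  A: 8.2% (difference: 2.2%)
  O: 7.5% (difference: 2.9%)
  I: 7.0% (difference: 3.4%)
  N: 6.7% (difference: 3.7%)
  S: 6.3% (difference: 4.1%)
  H: 6.1% (difference: 4.3%)
  R: 6.0% (difference: 4.4%)
  D: 4.3% (difference: 6.1%)
Step 3: 'U' most likely represents 'T' (frequency 9.1%).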